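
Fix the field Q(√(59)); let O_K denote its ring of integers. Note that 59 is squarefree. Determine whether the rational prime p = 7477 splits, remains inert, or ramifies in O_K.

7477 remains inert

59 mod 4 = 3, hence disc K = 4·59 = 236 and O_K = ℤ[√59].
7477 ∤ 236, so 7477 is unramified.
Compute (59/7477) via Euler: 59^((7477-1)/2) mod 7477 = 7476, so (59/7477) = -1.
Legendre symbol -1 ⇒ 7477 is inert.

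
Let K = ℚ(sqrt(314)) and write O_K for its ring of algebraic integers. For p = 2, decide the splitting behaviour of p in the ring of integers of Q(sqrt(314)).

314 mod 4 = 2, hence disc K = 4·314 = 1256 and O_K = ℤ[√314].
2 divides disc(K) = 1256, so 2 ramifies.

ramified — (2) = 𝔭²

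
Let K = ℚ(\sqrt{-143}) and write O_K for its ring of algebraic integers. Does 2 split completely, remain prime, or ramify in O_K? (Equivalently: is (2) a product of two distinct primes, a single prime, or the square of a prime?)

-143 mod 4 = 1, hence disc K = -143 and O_K = ℤ[(1+√-143)/2].
Since gcd(2, -143) = 1 the prime 2 does not ramify.
d ≡ 1 (mod 8); the supplementary law gives 2 split.

split — (2) = 𝔭₁𝔭₂ with 𝔭₁ ≠ 𝔭₂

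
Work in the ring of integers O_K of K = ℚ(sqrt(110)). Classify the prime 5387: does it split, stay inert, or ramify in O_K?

split — (5387) = 𝔭₁𝔭₂ with 𝔭₁ ≠ 𝔭₂

110 mod 4 = 2, hence disc K = 4·110 = 440 and O_K = ℤ[√110].
disc(K) = 440 is not divisible by 5387; 5387 is unramified.
(110/5387) = 110^2693 mod 5387 = 1, giving Legendre symbol 1.
Legendre symbol 1 ⇒ 5387 is split.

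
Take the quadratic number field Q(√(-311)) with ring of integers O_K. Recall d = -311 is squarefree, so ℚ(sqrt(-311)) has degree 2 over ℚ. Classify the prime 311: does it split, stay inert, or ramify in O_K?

ramified — (311) = 𝔭²

d = -311 ≡ 1 (mod 4), so O_K = ℤ[(1+√-311)/2] and disc(K) = d = -311.
311 divides disc(K) = -311, so 311 ramifies.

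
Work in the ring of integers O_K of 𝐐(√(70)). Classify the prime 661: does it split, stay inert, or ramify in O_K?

661 splits in O_K

d = 70 ≡ 2 (mod 4), so O_K = ℤ[√70] and disc(K) = 4d = 280.
disc(K) = 280 is not divisible by 661; 661 is unramified.
(70/661) = 70^330 mod 661 = 1, giving Legendre symbol 1.
Legendre symbol 1 ⇒ 661 is split.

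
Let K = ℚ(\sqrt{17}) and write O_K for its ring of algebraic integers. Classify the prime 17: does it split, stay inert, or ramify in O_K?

p ramifies

17 mod 4 = 1, hence disc K = 17 and O_K = ℤ[(1+√17)/2].
disc(K) = 17 = 17·1, so p = 17 is ramified.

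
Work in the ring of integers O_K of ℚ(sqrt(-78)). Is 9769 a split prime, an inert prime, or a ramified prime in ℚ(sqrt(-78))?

d = -78 ≡ 2 (mod 4), so O_K = ℤ[√-78] and disc(K) = 4d = -312.
Since gcd(9769, -312) = 1 the prime 9769 does not ramify.
Euler's criterion: (-78)^4884 mod 9769 = 9768. Thus (-78|9769) = -1.
Legendre symbol -1 ⇒ 9769 is inert.

p is inert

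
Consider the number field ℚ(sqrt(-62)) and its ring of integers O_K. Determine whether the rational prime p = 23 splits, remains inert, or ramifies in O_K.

d = -62 ≡ 2 (mod 4), so O_K = ℤ[√-62] and disc(K) = 4d = -248.
23 ∤ -248, so 23 is unramified.
(-62/23) = 7^11 mod 23 = 22, giving Legendre symbol -1.
Legendre symbol -1 ⇒ 23 is inert.

p is inert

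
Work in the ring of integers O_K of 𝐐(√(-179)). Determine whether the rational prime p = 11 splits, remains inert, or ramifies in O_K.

p is inert

Since -179 ≡ 1 mod 4, the ring of integers is ℤ[(1+√-179)/2] with discriminant -179.
disc(K) = -179 is not divisible by 11; 11 is unramified.
Euler's criterion: (-179)^5 mod 11 = 10. Thus (-179|11) = -1.
Legendre symbol -1 ⇒ 11 is inert.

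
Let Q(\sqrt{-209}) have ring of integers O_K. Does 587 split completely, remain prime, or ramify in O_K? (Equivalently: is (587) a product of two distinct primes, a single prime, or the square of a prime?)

Since -209 ≢ 1 mod 4, the ring of integers is ℤ[√-209] with discriminant 4·(-209) = -836.
587 ∤ -836, so 587 is unramified.
Euler's criterion: (-209)^293 mod 587 = 586. Thus (-209|587) = -1.
d is a non-residue mod p, hence 587 remains inert in O_K.

inert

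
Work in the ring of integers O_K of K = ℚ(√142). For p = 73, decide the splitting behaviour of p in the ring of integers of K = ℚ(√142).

split — (73) = 𝔭₁𝔭₂ with 𝔭₁ ≠ 𝔭₂

Since 142 ≢ 1 mod 4, the ring of integers is ℤ[√142] with discriminant 4·142 = 568.
disc(K) = 568 is not divisible by 73; 73 is unramified.
(142/73) = 69^36 mod 73 = 1, giving Legendre symbol 1.
(142/73) = 1, so 73 splits.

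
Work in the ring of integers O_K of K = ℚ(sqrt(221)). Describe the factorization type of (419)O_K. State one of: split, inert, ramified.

remains prime (inert)

d = 221 ≡ 1 (mod 4), so O_K = ℤ[(1+√221)/2] and disc(K) = d = 221.
disc(K) = 221 is not divisible by 419; 419 is unramified.
Compute (221/419) via Euler: 221^((419-1)/2) mod 419 = 418, so (221/419) = -1.
(221/419) = -1, so 419 is inert.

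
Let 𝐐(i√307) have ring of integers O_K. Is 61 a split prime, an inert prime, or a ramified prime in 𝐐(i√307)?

d = -307 ≡ 1 (mod 4), so O_K = ℤ[(1+√-307)/2] and disc(K) = d = -307.
61 ∤ -307, so 61 is unramified.
Legendre symbol by Euler's criterion: (-307/61) ≡ (-307)^30 ≡ 60 (mod 61), i.e. (-307/61) = -1.
d is a non-residue mod p, hence 61 remains inert in O_K.

inert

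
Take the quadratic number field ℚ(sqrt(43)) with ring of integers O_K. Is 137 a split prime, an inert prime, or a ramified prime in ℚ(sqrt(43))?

inert

Since 43 ≢ 1 mod 4, the ring of integers is ℤ[√43] with discriminant 4·43 = 172.
Since gcd(137, 172) = 1 the prime 137 does not ramify.
Compute (43/137) via Euler: 43^((137-1)/2) mod 137 = 136, so (43/137) = -1.
(43/137) = -1, so 137 is inert.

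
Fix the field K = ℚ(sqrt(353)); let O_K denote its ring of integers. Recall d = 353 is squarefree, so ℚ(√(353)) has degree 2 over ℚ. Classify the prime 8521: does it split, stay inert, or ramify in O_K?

d = 353 ≡ 1 (mod 4), so O_K = ℤ[(1+√353)/2] and disc(K) = d = 353.
8521 ∤ 353, so 8521 is unramified.
Euler's criterion: 353^4260 mod 8521 = 1. Thus (353|8521) = 1.
d is a quadratic residue mod p, hence 8521 splits in O_K.

split — (8521) = 𝔭₁𝔭₂ with 𝔭₁ ≠ 𝔭₂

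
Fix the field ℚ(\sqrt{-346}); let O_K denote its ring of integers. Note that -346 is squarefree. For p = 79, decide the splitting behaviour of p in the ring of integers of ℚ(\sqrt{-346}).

split

d = -346 ≡ 2 (mod 4), so O_K = ℤ[√-346] and disc(K) = 4d = -1384.
disc(K) = -1384 is not divisible by 79; 79 is unramified.
Compute (-346/79) via Euler: 49^((79-1)/2) mod 79 = 1, so (-346/79) = 1.
Legendre symbol 1 ⇒ 79 is split.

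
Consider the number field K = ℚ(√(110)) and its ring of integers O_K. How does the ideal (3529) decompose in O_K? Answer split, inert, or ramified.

Since 110 ≢ 1 mod 4, the ring of integers is ℤ[√110] with discriminant 4·110 = 440.
3529 ∤ 440, so 3529 is unramified.
Compute (110/3529) via Euler: 110^((3529-1)/2) mod 3529 = 1, so (110/3529) = 1.
(110/3529) = 1, so 3529 splits.

3529 splits in O_K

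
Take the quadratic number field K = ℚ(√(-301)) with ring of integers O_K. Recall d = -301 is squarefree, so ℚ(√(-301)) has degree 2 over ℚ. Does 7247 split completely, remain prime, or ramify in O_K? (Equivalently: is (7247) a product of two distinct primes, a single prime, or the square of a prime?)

inert

-301 mod 4 = 3, hence disc K = 4·(-301) = -1204 and O_K = ℤ[√-301].
7247 ∤ -1204, so 7247 is unramified.
Legendre symbol by Euler's criterion: (-301/7247) ≡ (-301)^3623 ≡ 7246 (mod 7247), i.e. (-301/7247) = -1.
d is a non-residue mod p, hence 7247 remains inert in O_K.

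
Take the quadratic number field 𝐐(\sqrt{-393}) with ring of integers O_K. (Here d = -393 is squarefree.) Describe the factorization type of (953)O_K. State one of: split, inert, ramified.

d = -393 ≡ 3 (mod 4), so O_K = ℤ[√-393] and disc(K) = 4d = -1572.
Since gcd(953, -1572) = 1 the prime 953 does not ramify.
Legendre symbol by Euler's criterion: (-393/953) ≡ (-393)^476 ≡ 952 (mod 953), i.e. (-393/953) = -1.
d is a non-residue mod p, hence 953 remains inert in O_K.

remains prime (inert)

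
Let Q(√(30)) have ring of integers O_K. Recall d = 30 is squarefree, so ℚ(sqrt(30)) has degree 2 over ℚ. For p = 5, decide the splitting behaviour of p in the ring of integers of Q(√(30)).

5 is ramified

Since 30 ≢ 1 mod 4, the ring of integers is ℤ[√30] with discriminant 4·30 = 120.
disc(K) = 120 = 5·24, so p = 5 is ramified.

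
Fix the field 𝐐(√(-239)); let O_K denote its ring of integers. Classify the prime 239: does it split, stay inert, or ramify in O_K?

ramified

-239 mod 4 = 1, hence disc K = -239 and O_K = ℤ[(1+√-239)/2].
disc(K) = -239 = 239·(-1), so p = 239 is ramified.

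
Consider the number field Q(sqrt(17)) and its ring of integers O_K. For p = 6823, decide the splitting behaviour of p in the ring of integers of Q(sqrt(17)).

inert — (6823) stays prime in O_K

17 mod 4 = 1, hence disc K = 17 and O_K = ℤ[(1+√17)/2].
disc(K) = 17 is not divisible by 6823; 6823 is unramified.
Compute (17/6823) via Euler: 17^((6823-1)/2) mod 6823 = 6822, so (17/6823) = -1.
d is a non-residue mod p, hence 6823 remains inert in O_K.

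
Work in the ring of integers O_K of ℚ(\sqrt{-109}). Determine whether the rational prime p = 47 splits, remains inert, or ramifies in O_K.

p splits

-109 mod 4 = 3, hence disc K = 4·(-109) = -436 and O_K = ℤ[√-109].
disc(K) = -436 is not divisible by 47; 47 is unramified.
Euler's criterion: (-109)^23 mod 47 = 1. Thus (-109|47) = 1.
d is a quadratic residue mod p, hence 47 splits in O_K.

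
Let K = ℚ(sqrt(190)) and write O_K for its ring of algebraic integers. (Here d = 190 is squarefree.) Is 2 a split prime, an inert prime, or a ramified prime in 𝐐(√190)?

ramifies in O_K

Since 190 ≢ 1 mod 4, the ring of integers is ℤ[√190] with discriminant 4·190 = 760.
Ramification test: 2 | 760. The prime 2 ramifies in K.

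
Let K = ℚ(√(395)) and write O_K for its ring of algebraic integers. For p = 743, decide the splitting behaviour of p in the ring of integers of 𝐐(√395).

p splits

Since 395 ≢ 1 mod 4, the ring of integers is ℤ[√395] with discriminant 4·395 = 1580.
disc(K) = 1580 is not divisible by 743; 743 is unramified.
Compute (395/743) via Euler: 395^((743-1)/2) mod 743 = 1, so (395/743) = 1.
d is a quadratic residue mod p, hence 743 splits in O_K.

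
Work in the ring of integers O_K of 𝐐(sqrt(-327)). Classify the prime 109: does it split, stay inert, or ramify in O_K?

ramifies in O_K

d = -327 ≡ 1 (mod 4), so O_K = ℤ[(1+√-327)/2] and disc(K) = d = -327.
disc(K) = -327 = 109·(-3), so p = 109 is ramified.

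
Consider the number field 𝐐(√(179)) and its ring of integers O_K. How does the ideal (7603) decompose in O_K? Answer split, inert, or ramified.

Since 179 ≢ 1 mod 4, the ring of integers is ℤ[√179] with discriminant 4·179 = 716.
Since gcd(7603, 716) = 1 the prime 7603 does not ramify.
Legendre symbol by Euler's criterion: (179/7603) ≡ 179^3801 ≡ 7602 (mod 7603), i.e. (179/7603) = -1.
Legendre symbol -1 ⇒ 7603 is inert.

inert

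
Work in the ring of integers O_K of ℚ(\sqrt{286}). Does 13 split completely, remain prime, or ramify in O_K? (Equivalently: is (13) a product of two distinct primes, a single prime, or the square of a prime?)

13 is ramified

d = 286 ≡ 2 (mod 4), so O_K = ℤ[√286] and disc(K) = 4d = 1144.
13 divides disc(K) = 1144, so 13 ramifies.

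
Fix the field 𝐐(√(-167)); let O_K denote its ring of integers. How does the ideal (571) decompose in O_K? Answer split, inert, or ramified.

571 remains inert

-167 mod 4 = 1, hence disc K = -167 and O_K = ℤ[(1+√-167)/2].
Since gcd(571, -167) = 1 the prime 571 does not ramify.
Legendre symbol by Euler's criterion: (-167/571) ≡ (-167)^285 ≡ 570 (mod 571), i.e. (-167/571) = -1.
(-167/571) = -1, so 571 is inert.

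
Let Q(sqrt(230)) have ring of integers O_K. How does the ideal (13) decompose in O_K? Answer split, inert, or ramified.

Since 230 ≢ 1 mod 4, the ring of integers is ℤ[√230] with discriminant 4·230 = 920.
13 ∤ 920, so 13 is unramified.
Euler's criterion: 230^6 mod 13 = 1. Thus (230|13) = 1.
(230/13) = 1, so 13 splits.

13 splits in O_K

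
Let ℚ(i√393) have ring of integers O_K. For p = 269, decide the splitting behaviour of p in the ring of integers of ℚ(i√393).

Since -393 ≢ 1 mod 4, the ring of integers is ℤ[√-393] with discriminant 4·(-393) = -1572.
Since gcd(269, -1572) = 1 the prime 269 does not ramify.
(-393/269) = 145^134 mod 269 = 268, giving Legendre symbol -1.
d is a non-residue mod p, hence 269 remains inert in O_K.

269 remains inert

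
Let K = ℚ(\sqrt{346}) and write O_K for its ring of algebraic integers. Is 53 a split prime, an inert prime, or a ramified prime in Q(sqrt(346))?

p splits

Since 346 ≢ 1 mod 4, the ring of integers is ℤ[√346] with discriminant 4·346 = 1384.
53 ∤ 1384, so 53 is unramified.
Legendre symbol by Euler's criterion: (346/53) ≡ 346^26 ≡ 1 (mod 53), i.e. (346/53) = 1.
d is a quadratic residue mod p, hence 53 splits in O_K.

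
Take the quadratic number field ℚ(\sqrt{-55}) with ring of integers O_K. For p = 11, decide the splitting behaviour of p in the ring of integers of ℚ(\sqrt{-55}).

ramifies in O_K

d = -55 ≡ 1 (mod 4), so O_K = ℤ[(1+√-55)/2] and disc(K) = d = -55.
11 divides disc(K) = -55, so 11 ramifies.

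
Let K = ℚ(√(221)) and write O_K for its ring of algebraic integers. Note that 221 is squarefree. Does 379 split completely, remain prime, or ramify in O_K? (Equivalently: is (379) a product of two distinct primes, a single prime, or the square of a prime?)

splits completely

d = 221 ≡ 1 (mod 4), so O_K = ℤ[(1+√221)/2] and disc(K) = d = 221.
379 ∤ 221, so 379 is unramified.
Euler's criterion: 221^189 mod 379 = 1. Thus (221|379) = 1.
(221/379) = 1, so 379 splits.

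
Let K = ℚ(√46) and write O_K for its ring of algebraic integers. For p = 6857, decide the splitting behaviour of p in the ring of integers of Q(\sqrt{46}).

46 mod 4 = 2, hence disc K = 4·46 = 184 and O_K = ℤ[√46].
Since gcd(6857, 184) = 1 the prime 6857 does not ramify.
(46/6857) = 46^3428 mod 6857 = 1, giving Legendre symbol 1.
(46/6857) = 1, so 6857 splits.

splits completely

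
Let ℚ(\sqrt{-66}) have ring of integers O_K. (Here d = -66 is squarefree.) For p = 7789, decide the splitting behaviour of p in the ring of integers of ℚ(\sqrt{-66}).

Since -66 ≢ 1 mod 4, the ring of integers is ℤ[√-66] with discriminant 4·(-66) = -264.
disc(K) = -264 is not divisible by 7789; 7789 is unramified.
Compute (-66/7789) via Euler: 7723^((7789-1)/2) mod 7789 = 7788, so (-66/7789) = -1.
(-66/7789) = -1, so 7789 is inert.

p is inert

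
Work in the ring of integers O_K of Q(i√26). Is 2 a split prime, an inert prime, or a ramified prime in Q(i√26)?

p ramifies

-26 mod 4 = 2, hence disc K = 4·(-26) = -104 and O_K = ℤ[√-26].
Ramification test: 2 | -104. The prime 2 ramifies in K.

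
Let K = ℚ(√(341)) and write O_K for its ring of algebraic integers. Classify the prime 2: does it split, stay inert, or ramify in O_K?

inert

d = 341 ≡ 1 (mod 4), so O_K = ℤ[(1+√341)/2] and disc(K) = d = 341.
disc(K) = 341 is not divisible by 2; 2 is unramified.
d ≡ 5 (mod 8); the supplementary law gives 2 inert.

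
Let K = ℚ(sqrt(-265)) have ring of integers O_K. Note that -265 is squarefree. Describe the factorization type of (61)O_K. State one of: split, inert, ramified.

d = -265 ≡ 3 (mod 4), so O_K = ℤ[√-265] and disc(K) = 4d = -1060.
Since gcd(61, -1060) = 1 the prime 61 does not ramify.
Compute (-265/61) via Euler: 40^((61-1)/2) mod 61 = 60, so (-265/61) = -1.
(-265/61) = -1, so 61 is inert.

remains prime (inert)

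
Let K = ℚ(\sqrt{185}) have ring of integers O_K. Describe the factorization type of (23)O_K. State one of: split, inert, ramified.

p splits

d = 185 ≡ 1 (mod 4), so O_K = ℤ[(1+√185)/2] and disc(K) = d = 185.
Since gcd(23, 185) = 1 the prime 23 does not ramify.
Euler's criterion: 185^11 mod 23 = 1. Thus (185|23) = 1.
(185/23) = 1, so 23 splits.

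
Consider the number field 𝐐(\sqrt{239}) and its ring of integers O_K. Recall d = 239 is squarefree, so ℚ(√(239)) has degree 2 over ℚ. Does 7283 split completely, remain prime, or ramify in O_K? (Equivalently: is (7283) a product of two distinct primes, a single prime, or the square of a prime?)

inert

239 mod 4 = 3, hence disc K = 4·239 = 956 and O_K = ℤ[√239].
Since gcd(7283, 956) = 1 the prime 7283 does not ramify.
Compute (239/7283) via Euler: 239^((7283-1)/2) mod 7283 = 7282, so (239/7283) = -1.
Legendre symbol -1 ⇒ 7283 is inert.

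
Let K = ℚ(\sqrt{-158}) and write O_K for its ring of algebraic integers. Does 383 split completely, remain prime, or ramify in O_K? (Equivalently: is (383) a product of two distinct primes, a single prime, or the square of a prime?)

-158 mod 4 = 2, hence disc K = 4·(-158) = -632 and O_K = ℤ[√-158].
Since gcd(383, -632) = 1 the prime 383 does not ramify.
Legendre symbol by Euler's criterion: (-158/383) ≡ (-158)^191 ≡ 1 (mod 383), i.e. (-158/383) = 1.
d is a quadratic residue mod p, hence 383 splits in O_K.

383 splits in O_K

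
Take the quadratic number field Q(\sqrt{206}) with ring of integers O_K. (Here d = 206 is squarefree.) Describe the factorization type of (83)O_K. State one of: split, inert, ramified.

split

206 mod 4 = 2, hence disc K = 4·206 = 824 and O_K = ℤ[√206].
Since gcd(83, 824) = 1 the prime 83 does not ramify.
(206/83) = 40^41 mod 83 = 1, giving Legendre symbol 1.
(206/83) = 1, so 83 splits.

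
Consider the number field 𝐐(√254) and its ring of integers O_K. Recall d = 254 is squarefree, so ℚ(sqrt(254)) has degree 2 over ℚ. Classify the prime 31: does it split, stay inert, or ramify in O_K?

inert — (31) stays prime in O_K

d = 254 ≡ 2 (mod 4), so O_K = ℤ[√254] and disc(K) = 4d = 1016.
31 ∤ 1016, so 31 is unramified.
Legendre symbol by Euler's criterion: (254/31) ≡ 254^15 ≡ 30 (mod 31), i.e. (254/31) = -1.
d is a non-residue mod p, hence 31 remains inert in O_K.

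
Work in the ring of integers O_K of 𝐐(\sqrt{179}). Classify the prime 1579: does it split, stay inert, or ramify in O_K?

1579 remains inert

Since 179 ≢ 1 mod 4, the ring of integers is ℤ[√179] with discriminant 4·179 = 716.
1579 ∤ 716, so 1579 is unramified.
(179/1579) = 179^789 mod 1579 = 1578, giving Legendre symbol -1.
d is a non-residue mod p, hence 1579 remains inert in O_K.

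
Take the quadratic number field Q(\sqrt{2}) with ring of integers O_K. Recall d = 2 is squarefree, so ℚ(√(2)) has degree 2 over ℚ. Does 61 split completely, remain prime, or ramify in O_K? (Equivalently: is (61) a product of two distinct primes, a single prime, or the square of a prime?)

d = 2 ≡ 2 (mod 4), so O_K = ℤ[√2] and disc(K) = 4d = 8.
61 ∤ 8, so 61 is unramified.
Euler's criterion: 2^30 mod 61 = 60. Thus (2|61) = -1.
d is a non-residue mod p, hence 61 remains inert in O_K.

p is inert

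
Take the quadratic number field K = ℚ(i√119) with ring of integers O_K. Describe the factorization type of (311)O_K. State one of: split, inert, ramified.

d = -119 ≡ 1 (mod 4), so O_K = ℤ[(1+√-119)/2] and disc(K) = d = -119.
311 ∤ -119, so 311 is unramified.
Legendre symbol by Euler's criterion: (-119/311) ≡ (-119)^155 ≡ 1 (mod 311), i.e. (-119/311) = 1.
d is a quadratic residue mod p, hence 311 splits in O_K.

split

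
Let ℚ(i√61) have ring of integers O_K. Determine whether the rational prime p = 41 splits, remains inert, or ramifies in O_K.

-61 mod 4 = 3, hence disc K = 4·(-61) = -244 and O_K = ℤ[√-61].
disc(K) = -244 is not divisible by 41; 41 is unramified.
(-61/41) = 21^20 mod 41 = 1, giving Legendre symbol 1.
d is a quadratic residue mod p, hence 41 splits in O_K.

split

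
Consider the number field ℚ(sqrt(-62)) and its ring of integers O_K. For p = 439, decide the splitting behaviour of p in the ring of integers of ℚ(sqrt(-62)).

d = -62 ≡ 2 (mod 4), so O_K = ℤ[√-62] and disc(K) = 4d = -248.
439 ∤ -248, so 439 is unramified.
(-62/439) = 377^219 mod 439 = 1, giving Legendre symbol 1.
(-62/439) = 1, so 439 splits.

439 splits in O_K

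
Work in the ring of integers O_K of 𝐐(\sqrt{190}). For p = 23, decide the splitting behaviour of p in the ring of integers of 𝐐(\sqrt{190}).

split

Since 190 ≢ 1 mod 4, the ring of integers is ℤ[√190] with discriminant 4·190 = 760.
disc(K) = 760 is not divisible by 23; 23 is unramified.
(190/23) = 6^11 mod 23 = 1, giving Legendre symbol 1.
d is a quadratic residue mod p, hence 23 splits in O_K.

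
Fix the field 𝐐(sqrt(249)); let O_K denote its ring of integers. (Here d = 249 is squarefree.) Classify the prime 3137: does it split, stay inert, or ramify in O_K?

249 mod 4 = 1, hence disc K = 249 and O_K = ℤ[(1+√249)/2].
Since gcd(3137, 249) = 1 the prime 3137 does not ramify.
Euler's criterion: 249^1568 mod 3137 = 1. Thus (249|3137) = 1.
d is a quadratic residue mod p, hence 3137 splits in O_K.

split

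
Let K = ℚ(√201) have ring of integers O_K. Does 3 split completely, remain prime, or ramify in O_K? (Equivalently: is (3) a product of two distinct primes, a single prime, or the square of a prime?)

Since 201 ≡ 1 mod 4, the ring of integers is ℤ[(1+√201)/2] with discriminant 201.
disc(K) = 201 = 3·67, so p = 3 is ramified.

ramifies in O_K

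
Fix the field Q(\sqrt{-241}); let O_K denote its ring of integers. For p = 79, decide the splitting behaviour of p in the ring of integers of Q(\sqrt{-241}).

-241 mod 4 = 3, hence disc K = 4·(-241) = -964 and O_K = ℤ[√-241].
Since gcd(79, -964) = 1 the prime 79 does not ramify.
Compute (-241/79) via Euler: 75^((79-1)/2) mod 79 = 78, so (-241/79) = -1.
(-241/79) = -1, so 79 is inert.

remains prime (inert)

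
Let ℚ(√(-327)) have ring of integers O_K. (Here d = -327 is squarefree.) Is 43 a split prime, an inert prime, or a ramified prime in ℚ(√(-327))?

Since -327 ≡ 1 mod 4, the ring of integers is ℤ[(1+√-327)/2] with discriminant -327.
43 ∤ -327, so 43 is unramified.
(-327/43) = 17^21 mod 43 = 1, giving Legendre symbol 1.
(-327/43) = 1, so 43 splits.

split — (43) = 𝔭₁𝔭₂ with 𝔭₁ ≠ 𝔭₂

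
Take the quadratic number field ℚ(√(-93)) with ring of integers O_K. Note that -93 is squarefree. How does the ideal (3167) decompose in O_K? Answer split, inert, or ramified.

split

-93 mod 4 = 3, hence disc K = 4·(-93) = -372 and O_K = ℤ[√-93].
3167 ∤ -372, so 3167 is unramified.
Legendre symbol by Euler's criterion: (-93/3167) ≡ (-93)^1583 ≡ 1 (mod 3167), i.e. (-93/3167) = 1.
(-93/3167) = 1, so 3167 splits.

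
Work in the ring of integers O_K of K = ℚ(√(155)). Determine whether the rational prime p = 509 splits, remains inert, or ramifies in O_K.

Since 155 ≢ 1 mod 4, the ring of integers is ℤ[√155] with discriminant 4·155 = 620.
Since gcd(509, 620) = 1 the prime 509 does not ramify.
(155/509) = 155^254 mod 509 = 508, giving Legendre symbol -1.
(155/509) = -1, so 509 is inert.

p is inert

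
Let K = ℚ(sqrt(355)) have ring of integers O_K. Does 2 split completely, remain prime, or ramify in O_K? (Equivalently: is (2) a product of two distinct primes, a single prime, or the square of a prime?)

355 mod 4 = 3, hence disc K = 4·355 = 1420 and O_K = ℤ[√355].
disc(K) = 1420 = 2·710, so p = 2 is ramified.

ramifies in O_K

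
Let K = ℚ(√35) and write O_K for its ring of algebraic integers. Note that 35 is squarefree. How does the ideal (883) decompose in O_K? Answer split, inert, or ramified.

d = 35 ≡ 3 (mod 4), so O_K = ℤ[√35] and disc(K) = 4d = 140.
883 ∤ 140, so 883 is unramified.
Compute (35/883) via Euler: 35^((883-1)/2) mod 883 = 1, so (35/883) = 1.
d is a quadratic residue mod p, hence 883 splits in O_K.

p splits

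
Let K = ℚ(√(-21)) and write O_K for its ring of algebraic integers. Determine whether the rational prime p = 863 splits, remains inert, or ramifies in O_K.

d = -21 ≡ 3 (mod 4), so O_K = ℤ[√-21] and disc(K) = 4d = -84.
disc(K) = -84 is not divisible by 863; 863 is unramified.
(-21/863) = 842^431 mod 863 = 1, giving Legendre symbol 1.
Legendre symbol 1 ⇒ 863 is split.

split — (863) = 𝔭₁𝔭₂ with 𝔭₁ ≠ 𝔭₂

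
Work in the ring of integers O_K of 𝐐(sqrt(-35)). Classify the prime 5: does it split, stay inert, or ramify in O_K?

ramified

Since -35 ≡ 1 mod 4, the ring of integers is ℤ[(1+√-35)/2] with discriminant -35.
Ramification test: 5 | -35. The prime 5 ramifies in K.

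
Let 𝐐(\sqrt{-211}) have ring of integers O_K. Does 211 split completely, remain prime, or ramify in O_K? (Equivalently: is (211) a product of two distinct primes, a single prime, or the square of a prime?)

ramifies in O_K

d = -211 ≡ 1 (mod 4), so O_K = ℤ[(1+√-211)/2] and disc(K) = d = -211.
disc(K) = -211 = 211·(-1), so p = 211 is ramified.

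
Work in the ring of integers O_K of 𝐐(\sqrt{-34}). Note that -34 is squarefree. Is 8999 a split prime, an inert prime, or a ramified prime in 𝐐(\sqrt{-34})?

d = -34 ≡ 2 (mod 4), so O_K = ℤ[√-34] and disc(K) = 4d = -136.
disc(K) = -136 is not divisible by 8999; 8999 is unramified.
Legendre symbol by Euler's criterion: (-34/8999) ≡ (-34)^4499 ≡ 1 (mod 8999), i.e. (-34/8999) = 1.
d is a quadratic residue mod p, hence 8999 splits in O_K.

split — (8999) = 𝔭₁𝔭₂ with 𝔭₁ ≠ 𝔭₂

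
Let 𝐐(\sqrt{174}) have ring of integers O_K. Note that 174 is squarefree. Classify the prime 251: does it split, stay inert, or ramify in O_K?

splits completely

d = 174 ≡ 2 (mod 4), so O_K = ℤ[√174] and disc(K) = 4d = 696.
251 ∤ 696, so 251 is unramified.
Euler's criterion: 174^125 mod 251 = 1. Thus (174|251) = 1.
(174/251) = 1, so 251 splits.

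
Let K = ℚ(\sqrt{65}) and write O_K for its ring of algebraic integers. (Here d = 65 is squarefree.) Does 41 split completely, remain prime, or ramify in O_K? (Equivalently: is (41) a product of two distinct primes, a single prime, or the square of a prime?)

65 mod 4 = 1, hence disc K = 65 and O_K = ℤ[(1+√65)/2].
Since gcd(41, 65) = 1 the prime 41 does not ramify.
Legendre symbol by Euler's criterion: (65/41) ≡ 65^20 ≡ 40 (mod 41), i.e. (65/41) = -1.
Legendre symbol -1 ⇒ 41 is inert.

41 remains inert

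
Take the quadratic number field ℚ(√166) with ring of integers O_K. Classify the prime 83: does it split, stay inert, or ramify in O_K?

83 is ramified

166 mod 4 = 2, hence disc K = 4·166 = 664 and O_K = ℤ[√166].
disc(K) = 664 = 83·8, so p = 83 is ramified.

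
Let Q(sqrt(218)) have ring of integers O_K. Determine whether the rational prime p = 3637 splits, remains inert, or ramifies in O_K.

splits completely

Since 218 ≢ 1 mod 4, the ring of integers is ℤ[√218] with discriminant 4·218 = 872.
Since gcd(3637, 872) = 1 the prime 3637 does not ramify.
(218/3637) = 218^1818 mod 3637 = 1, giving Legendre symbol 1.
d is a quadratic residue mod p, hence 3637 splits in O_K.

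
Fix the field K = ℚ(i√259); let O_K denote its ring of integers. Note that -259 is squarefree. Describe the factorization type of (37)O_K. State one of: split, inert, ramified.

ramified

d = -259 ≡ 1 (mod 4), so O_K = ℤ[(1+√-259)/2] and disc(K) = d = -259.
disc(K) = -259 = 37·(-7), so p = 37 is ramified.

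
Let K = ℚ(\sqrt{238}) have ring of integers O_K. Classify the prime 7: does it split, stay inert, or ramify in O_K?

d = 238 ≡ 2 (mod 4), so O_K = ℤ[√238] and disc(K) = 4d = 952.
7 divides disc(K) = 952, so 7 ramifies.

p ramifies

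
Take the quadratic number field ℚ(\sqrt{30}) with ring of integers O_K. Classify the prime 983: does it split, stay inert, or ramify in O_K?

30 mod 4 = 2, hence disc K = 4·30 = 120 and O_K = ℤ[√30].
Since gcd(983, 120) = 1 the prime 983 does not ramify.
Euler's criterion: 30^491 mod 983 = 982. Thus (30|983) = -1.
Legendre symbol -1 ⇒ 983 is inert.

p is inert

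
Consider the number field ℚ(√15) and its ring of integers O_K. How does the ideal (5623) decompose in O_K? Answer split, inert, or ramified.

split — (5623) = 𝔭₁𝔭₂ with 𝔭₁ ≠ 𝔭₂

d = 15 ≡ 3 (mod 4), so O_K = ℤ[√15] and disc(K) = 4d = 60.
5623 ∤ 60, so 5623 is unramified.
Compute (15/5623) via Euler: 15^((5623-1)/2) mod 5623 = 1, so (15/5623) = 1.
(15/5623) = 1, so 5623 splits.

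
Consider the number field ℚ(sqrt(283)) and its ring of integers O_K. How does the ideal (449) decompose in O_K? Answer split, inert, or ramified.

inert

Since 283 ≢ 1 mod 4, the ring of integers is ℤ[√283] with discriminant 4·283 = 1132.
disc(K) = 1132 is not divisible by 449; 449 is unramified.
Legendre symbol by Euler's criterion: (283/449) ≡ 283^224 ≡ 448 (mod 449), i.e. (283/449) = -1.
Legendre symbol -1 ⇒ 449 is inert.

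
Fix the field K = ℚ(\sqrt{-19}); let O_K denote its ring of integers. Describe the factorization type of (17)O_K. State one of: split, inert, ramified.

Since -19 ≡ 1 mod 4, the ring of integers is ℤ[(1+√-19)/2] with discriminant -19.
Since gcd(17, -19) = 1 the prime 17 does not ramify.
Euler's criterion: (-19)^8 mod 17 = 1. Thus (-19|17) = 1.
d is a quadratic residue mod p, hence 17 splits in O_K.

split — (17) = 𝔭₁𝔭₂ with 𝔭₁ ≠ 𝔭₂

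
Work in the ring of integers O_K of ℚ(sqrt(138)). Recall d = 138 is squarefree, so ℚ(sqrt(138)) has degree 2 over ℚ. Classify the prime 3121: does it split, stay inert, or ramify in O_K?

Since 138 ≢ 1 mod 4, the ring of integers is ℤ[√138] with discriminant 4·138 = 552.
disc(K) = 552 is not divisible by 3121; 3121 is unramified.
Euler's criterion: 138^1560 mod 3121 = 1. Thus (138|3121) = 1.
Legendre symbol 1 ⇒ 3121 is split.

splits completely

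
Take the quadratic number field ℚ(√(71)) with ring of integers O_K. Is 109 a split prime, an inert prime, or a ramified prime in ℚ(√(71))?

Since 71 ≢ 1 mod 4, the ring of integers is ℤ[√71] with discriminant 4·71 = 284.
109 ∤ 284, so 109 is unramified.
(71/109) = 71^54 mod 109 = 1, giving Legendre symbol 1.
d is a quadratic residue mod p, hence 109 splits in O_K.

p splits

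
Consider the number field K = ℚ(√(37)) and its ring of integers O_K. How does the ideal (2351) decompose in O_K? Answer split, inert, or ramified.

inert — (2351) stays prime in O_K

37 mod 4 = 1, hence disc K = 37 and O_K = ℤ[(1+√37)/2].
disc(K) = 37 is not divisible by 2351; 2351 is unramified.
Euler's criterion: 37^1175 mod 2351 = 2350. Thus (37|2351) = -1.
Legendre symbol -1 ⇒ 2351 is inert.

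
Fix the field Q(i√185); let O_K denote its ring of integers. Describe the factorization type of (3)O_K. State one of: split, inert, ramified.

splits completely

d = -185 ≡ 3 (mod 4), so O_K = ℤ[√-185] and disc(K) = 4d = -740.
3 ∤ -740, so 3 is unramified.
Compute (-185/3) via Euler: 1^((3-1)/2) mod 3 = 1, so (-185/3) = 1.
Legendre symbol 1 ⇒ 3 is split.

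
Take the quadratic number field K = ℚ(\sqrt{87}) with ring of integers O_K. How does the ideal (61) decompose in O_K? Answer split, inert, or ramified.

61 remains inert

d = 87 ≡ 3 (mod 4), so O_K = ℤ[√87] and disc(K) = 4d = 348.
61 ∤ 348, so 61 is unramified.
Euler's criterion: 87^30 mod 61 = 60. Thus (87|61) = -1.
d is a non-residue mod p, hence 61 remains inert in O_K.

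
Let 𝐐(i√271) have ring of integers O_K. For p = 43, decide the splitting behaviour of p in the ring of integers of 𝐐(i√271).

inert — (43) stays prime in O_K

Since -271 ≡ 1 mod 4, the ring of integers is ℤ[(1+√-271)/2] with discriminant -271.
disc(K) = -271 is not divisible by 43; 43 is unramified.
Euler's criterion: (-271)^21 mod 43 = 42. Thus (-271|43) = -1.
d is a non-residue mod p, hence 43 remains inert in O_K.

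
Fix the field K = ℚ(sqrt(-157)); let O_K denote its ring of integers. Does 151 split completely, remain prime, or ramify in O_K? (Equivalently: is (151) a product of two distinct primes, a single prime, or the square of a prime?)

Since -157 ≢ 1 mod 4, the ring of integers is ℤ[√-157] with discriminant 4·(-157) = -628.
Since gcd(151, -628) = 1 the prime 151 does not ramify.
Legendre symbol by Euler's criterion: (-157/151) ≡ (-157)^75 ≡ 1 (mod 151), i.e. (-157/151) = 1.
Legendre symbol 1 ⇒ 151 is split.

splits completely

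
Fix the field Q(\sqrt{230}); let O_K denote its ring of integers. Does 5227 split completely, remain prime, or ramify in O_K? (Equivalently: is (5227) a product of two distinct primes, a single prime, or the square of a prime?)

230 mod 4 = 2, hence disc K = 4·230 = 920 and O_K = ℤ[√230].
5227 ∤ 920, so 5227 is unramified.
Compute (230/5227) via Euler: 230^((5227-1)/2) mod 5227 = 5226, so (230/5227) = -1.
d is a non-residue mod p, hence 5227 remains inert in O_K.

p is inert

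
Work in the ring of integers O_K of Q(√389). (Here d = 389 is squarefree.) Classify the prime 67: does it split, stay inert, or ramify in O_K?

389 mod 4 = 1, hence disc K = 389 and O_K = ℤ[(1+√389)/2].
Since gcd(67, 389) = 1 the prime 67 does not ramify.
Compute (389/67) via Euler: 54^((67-1)/2) mod 67 = 1, so (389/67) = 1.
d is a quadratic residue mod p, hence 67 splits in O_K.

67 splits in O_K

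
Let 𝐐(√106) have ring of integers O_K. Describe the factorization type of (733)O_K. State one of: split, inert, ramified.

p is inert

d = 106 ≡ 2 (mod 4), so O_K = ℤ[√106] and disc(K) = 4d = 424.
Since gcd(733, 424) = 1 the prime 733 does not ramify.
(106/733) = 106^366 mod 733 = 732, giving Legendre symbol -1.
(106/733) = -1, so 733 is inert.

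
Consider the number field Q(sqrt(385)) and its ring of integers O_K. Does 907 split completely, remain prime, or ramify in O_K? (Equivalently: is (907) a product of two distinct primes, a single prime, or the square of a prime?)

inert

385 mod 4 = 1, hence disc K = 385 and O_K = ℤ[(1+√385)/2].
disc(K) = 385 is not divisible by 907; 907 is unramified.
Legendre symbol by Euler's criterion: (385/907) ≡ 385^453 ≡ 906 (mod 907), i.e. (385/907) = -1.
Legendre symbol -1 ⇒ 907 is inert.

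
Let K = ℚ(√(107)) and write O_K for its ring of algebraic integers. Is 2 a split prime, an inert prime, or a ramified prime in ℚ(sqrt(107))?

107 mod 4 = 3, hence disc K = 4·107 = 428 and O_K = ℤ[√107].
Ramification test: 2 | 428. The prime 2 ramifies in K.

ramified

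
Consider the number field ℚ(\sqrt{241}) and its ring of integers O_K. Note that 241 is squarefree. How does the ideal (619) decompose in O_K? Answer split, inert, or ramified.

241 mod 4 = 1, hence disc K = 241 and O_K = ℤ[(1+√241)/2].
619 ∤ 241, so 619 is unramified.
(241/619) = 241^309 mod 619 = 618, giving Legendre symbol -1.
(241/619) = -1, so 619 is inert.

619 remains inert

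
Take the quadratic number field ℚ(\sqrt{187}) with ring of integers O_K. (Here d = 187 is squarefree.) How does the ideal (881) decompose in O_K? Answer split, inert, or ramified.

Since 187 ≢ 1 mod 4, the ring of integers is ℤ[√187] with discriminant 4·187 = 748.
disc(K) = 748 is not divisible by 881; 881 is unramified.
Compute (187/881) via Euler: 187^((881-1)/2) mod 881 = 880, so (187/881) = -1.
Legendre symbol -1 ⇒ 881 is inert.

p is inert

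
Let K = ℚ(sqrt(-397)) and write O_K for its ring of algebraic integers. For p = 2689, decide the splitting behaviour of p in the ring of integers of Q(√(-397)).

d = -397 ≡ 3 (mod 4), so O_K = ℤ[√-397] and disc(K) = 4d = -1588.
2689 ∤ -1588, so 2689 is unramified.
Legendre symbol by Euler's criterion: (-397/2689) ≡ (-397)^1344 ≡ 1 (mod 2689), i.e. (-397/2689) = 1.
(-397/2689) = 1, so 2689 splits.

splits completely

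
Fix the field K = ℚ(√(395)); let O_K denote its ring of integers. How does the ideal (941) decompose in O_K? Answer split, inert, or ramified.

Since 395 ≢ 1 mod 4, the ring of integers is ℤ[√395] with discriminant 4·395 = 1580.
disc(K) = 1580 is not divisible by 941; 941 is unramified.
Euler's criterion: 395^470 mod 941 = 1. Thus (395|941) = 1.
Legendre symbol 1 ⇒ 941 is split.

split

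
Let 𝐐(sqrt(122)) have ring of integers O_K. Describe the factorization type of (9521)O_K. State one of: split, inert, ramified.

Since 122 ≢ 1 mod 4, the ring of integers is ℤ[√122] with discriminant 4·122 = 488.
disc(K) = 488 is not divisible by 9521; 9521 is unramified.
Compute (122/9521) via Euler: 122^((9521-1)/2) mod 9521 = 1, so (122/9521) = 1.
Legendre symbol 1 ⇒ 9521 is split.

split — (9521) = 𝔭₁𝔭₂ with 𝔭₁ ≠ 𝔭₂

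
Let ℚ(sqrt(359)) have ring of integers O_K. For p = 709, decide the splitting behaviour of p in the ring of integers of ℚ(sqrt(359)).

inert — (709) stays prime in O_K

d = 359 ≡ 3 (mod 4), so O_K = ℤ[√359] and disc(K) = 4d = 1436.
Since gcd(709, 1436) = 1 the prime 709 does not ramify.
Euler's criterion: 359^354 mod 709 = 708. Thus (359|709) = -1.
Legendre symbol -1 ⇒ 709 is inert.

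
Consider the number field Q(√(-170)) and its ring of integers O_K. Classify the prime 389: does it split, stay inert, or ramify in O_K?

p is inert

d = -170 ≡ 2 (mod 4), so O_K = ℤ[√-170] and disc(K) = 4d = -680.
Since gcd(389, -680) = 1 the prime 389 does not ramify.
(-170/389) = 219^194 mod 389 = 388, giving Legendre symbol -1.
(-170/389) = -1, so 389 is inert.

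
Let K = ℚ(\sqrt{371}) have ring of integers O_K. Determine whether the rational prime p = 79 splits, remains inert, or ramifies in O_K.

p splits

Since 371 ≢ 1 mod 4, the ring of integers is ℤ[√371] with discriminant 4·371 = 1484.
79 ∤ 1484, so 79 is unramified.
(371/79) = 55^39 mod 79 = 1, giving Legendre symbol 1.
(371/79) = 1, so 79 splits.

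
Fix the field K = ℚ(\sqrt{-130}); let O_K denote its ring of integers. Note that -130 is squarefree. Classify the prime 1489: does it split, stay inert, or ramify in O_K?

Since -130 ≢ 1 mod 4, the ring of integers is ℤ[√-130] with discriminant 4·(-130) = -520.
disc(K) = -520 is not divisible by 1489; 1489 is unramified.
Compute (-130/1489) via Euler: 1359^((1489-1)/2) mod 1489 = 1488, so (-130/1489) = -1.
(-130/1489) = -1, so 1489 is inert.

p is inert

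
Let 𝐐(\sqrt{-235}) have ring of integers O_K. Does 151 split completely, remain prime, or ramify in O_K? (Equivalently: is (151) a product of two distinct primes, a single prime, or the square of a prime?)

Since -235 ≡ 1 mod 4, the ring of integers is ℤ[(1+√-235)/2] with discriminant -235.
disc(K) = -235 is not divisible by 151; 151 is unramified.
Euler's criterion: (-235)^75 mod 151 = 150. Thus (-235|151) = -1.
d is a non-residue mod p, hence 151 remains inert in O_K.

inert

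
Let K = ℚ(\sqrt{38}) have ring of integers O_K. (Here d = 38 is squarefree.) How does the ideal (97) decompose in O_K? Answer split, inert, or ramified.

d = 38 ≡ 2 (mod 4), so O_K = ℤ[√38] and disc(K) = 4d = 152.
Since gcd(97, 152) = 1 the prime 97 does not ramify.
Legendre symbol by Euler's criterion: (38/97) ≡ 38^48 ≡ 96 (mod 97), i.e. (38/97) = -1.
d is a non-residue mod p, hence 97 remains inert in O_K.

97 remains inert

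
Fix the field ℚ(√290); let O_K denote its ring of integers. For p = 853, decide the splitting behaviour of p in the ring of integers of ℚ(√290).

inert

290 mod 4 = 2, hence disc K = 4·290 = 1160 and O_K = ℤ[√290].
853 ∤ 1160, so 853 is unramified.
Euler's criterion: 290^426 mod 853 = 852. Thus (290|853) = -1.
Legendre symbol -1 ⇒ 853 is inert.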